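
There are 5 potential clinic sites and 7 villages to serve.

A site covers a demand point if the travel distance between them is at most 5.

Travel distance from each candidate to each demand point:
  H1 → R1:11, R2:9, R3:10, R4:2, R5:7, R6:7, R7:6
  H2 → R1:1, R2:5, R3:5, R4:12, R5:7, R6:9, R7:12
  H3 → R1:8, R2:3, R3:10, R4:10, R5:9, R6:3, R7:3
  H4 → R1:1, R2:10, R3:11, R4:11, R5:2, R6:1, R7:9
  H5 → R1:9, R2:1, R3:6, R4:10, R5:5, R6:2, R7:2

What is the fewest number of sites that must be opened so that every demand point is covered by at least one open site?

Coverage sets (demand points within 5 of each site):
  H1: {R4}
  H2: {R1, R2, R3}
  H3: {R2, R6, R7}
  H4: {R1, R5, R6}
  H5: {R2, R5, R6, R7}
No 2 sites suffice: every size-2 union leaves at least one demand point uncovered.
But {H1, H2, H5} covers everything, so the minimum is 3.

3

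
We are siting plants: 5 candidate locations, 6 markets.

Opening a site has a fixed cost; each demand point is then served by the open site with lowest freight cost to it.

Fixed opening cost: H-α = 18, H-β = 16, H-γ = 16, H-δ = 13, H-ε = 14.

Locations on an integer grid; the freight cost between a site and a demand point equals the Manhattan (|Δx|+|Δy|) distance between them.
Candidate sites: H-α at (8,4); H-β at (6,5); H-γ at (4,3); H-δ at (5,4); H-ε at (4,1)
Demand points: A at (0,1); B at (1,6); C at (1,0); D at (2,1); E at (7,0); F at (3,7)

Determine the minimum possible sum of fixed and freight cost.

Open {H-ε}: assign each demand point to its cheapest open site.
  A→H-ε 4, B→H-ε 8, C→H-ε 4, D→H-ε 2, E→H-ε 4, F→H-ε 7
  freight cost 29, fixed 14 → total 43.
Compare {H-γ}: freight cost 33 + fixed 16 = 49.
Compare {H-δ}: freight cost 39 + fixed 13 = 52.
Compare {H-δ, H-ε}: freight cost 25 + fixed 27 = 52.
All other subsets cost ≥ 49. Minimum total cost: 43.

43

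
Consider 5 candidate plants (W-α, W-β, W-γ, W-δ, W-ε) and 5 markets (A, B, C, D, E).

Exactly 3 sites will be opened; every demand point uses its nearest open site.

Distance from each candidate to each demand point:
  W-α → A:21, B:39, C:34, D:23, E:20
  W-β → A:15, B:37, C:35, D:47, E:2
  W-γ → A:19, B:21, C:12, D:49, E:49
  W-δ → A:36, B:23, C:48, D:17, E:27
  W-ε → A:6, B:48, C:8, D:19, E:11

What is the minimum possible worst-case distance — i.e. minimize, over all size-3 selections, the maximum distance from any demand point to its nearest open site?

Open {W-α, W-γ, W-δ}.
  Farthest demand point is B at distance 21 (to W-γ); all others are ≤ 21.
With {W-α, W-γ, W-ε} the worst case is 21.
With {W-β, W-γ, W-δ} the worst case is 21.
No size-3 selection achieves below 21.

21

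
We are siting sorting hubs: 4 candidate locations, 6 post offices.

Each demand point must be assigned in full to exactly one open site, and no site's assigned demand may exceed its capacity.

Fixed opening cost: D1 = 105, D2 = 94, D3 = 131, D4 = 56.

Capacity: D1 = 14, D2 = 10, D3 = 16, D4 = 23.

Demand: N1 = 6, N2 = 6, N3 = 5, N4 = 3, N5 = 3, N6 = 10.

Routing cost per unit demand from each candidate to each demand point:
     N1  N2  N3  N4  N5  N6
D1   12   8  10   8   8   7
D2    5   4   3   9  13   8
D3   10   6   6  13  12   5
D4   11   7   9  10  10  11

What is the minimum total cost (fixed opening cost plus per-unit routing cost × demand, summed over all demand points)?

Open {D3, D4}; cheapest assignment that respects the capacities:
  D3 (cap 16, load 15): N3, N6 — cost 5×6 + 10×5 = 80
  D4 (cap 23, load 18): N1, N2, N4, N5 — cost 6×11 + 6×7 + 3×10 + 3×10 = 168
  Shipping 248, fixed 187 → total 435.
  Any other capacity-feasible assignment to {D3, D4} ships for at least 248.
Compare {D1, D4}: its best feasible assignment gives total 438.
Compare {D2, D4}: its best feasible assignment gives total 443.
Every other set of open sites that can feasibly serve all demand totals ≥ 438 even under its best assignment. Minimum: 435.

435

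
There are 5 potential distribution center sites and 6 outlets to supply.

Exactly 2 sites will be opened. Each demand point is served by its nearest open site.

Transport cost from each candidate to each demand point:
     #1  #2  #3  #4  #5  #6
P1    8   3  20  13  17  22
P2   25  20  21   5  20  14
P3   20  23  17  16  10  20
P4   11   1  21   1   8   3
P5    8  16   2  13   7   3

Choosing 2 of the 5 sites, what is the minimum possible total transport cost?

22

Open {P4, P5}.
  #1→P5 8, #2→P4 1, #3→P5 2, #4→P4 1, #5→P5 7, #6→P4 3  ⇒ total 22.
Compare {P1, P5}: total 36.
Compare {P1, P4}: total 41.
No size-2 selection does better; minimum is 22.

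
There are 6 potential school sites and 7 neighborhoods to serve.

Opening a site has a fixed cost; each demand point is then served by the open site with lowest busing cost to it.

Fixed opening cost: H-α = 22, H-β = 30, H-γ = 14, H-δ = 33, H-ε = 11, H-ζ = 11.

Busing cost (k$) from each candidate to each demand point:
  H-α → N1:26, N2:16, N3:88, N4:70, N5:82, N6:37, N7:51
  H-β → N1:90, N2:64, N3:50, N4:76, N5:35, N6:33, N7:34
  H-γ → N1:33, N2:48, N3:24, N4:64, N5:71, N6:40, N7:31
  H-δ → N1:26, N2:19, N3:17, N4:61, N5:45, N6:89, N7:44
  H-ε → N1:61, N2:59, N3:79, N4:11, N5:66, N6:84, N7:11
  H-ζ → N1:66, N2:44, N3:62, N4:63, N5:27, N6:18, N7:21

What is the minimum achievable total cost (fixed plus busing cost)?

Open {H-δ, H-ε, H-ζ}: assign each demand point to its cheapest open site.
  N1→H-δ 26, N2→H-δ 19, N3→H-δ 17, N4→H-ε 11, N5→H-ζ 27, N6→H-ζ 18, N7→H-ε 11
  busing cost 129, fixed 55 → total 184.
Compare {H-α, H-γ, H-ε, H-ζ}: busing cost 133 + fixed 58 = 191.
Compare {H-γ, H-δ, H-ε, H-ζ}: busing cost 129 + fixed 69 = 198.
Compare {H-α, H-δ, H-ε, H-ζ}: busing cost 126 + fixed 77 = 203.
All other subsets cost ≥ 191. Minimum total cost: 184.

184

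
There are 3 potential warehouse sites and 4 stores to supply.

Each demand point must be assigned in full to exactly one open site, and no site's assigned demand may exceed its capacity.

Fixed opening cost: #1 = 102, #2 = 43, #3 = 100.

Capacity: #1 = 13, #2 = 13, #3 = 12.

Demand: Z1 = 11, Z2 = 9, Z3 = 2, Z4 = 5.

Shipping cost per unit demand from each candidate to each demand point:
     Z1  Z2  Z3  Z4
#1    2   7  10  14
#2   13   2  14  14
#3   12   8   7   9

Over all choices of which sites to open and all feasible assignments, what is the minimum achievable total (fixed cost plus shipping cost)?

344

Open {#1, #2, #3}; cheapest assignment that respects the capacities:
  #1 (cap 13, load 11): Z1 — cost 11×2 = 22
  #2 (cap 13, load 9): Z2 — cost 9×2 = 18
  #3 (cap 12, load 7): Z3, Z4 — cost 2×7 + 5×9 = 59
  Shipping 99, fixed 245 → total 344.
  Any other capacity-feasible assignment to {#1, #2, #3} ships for at least 99.
Total demand is 27 and no other set of sites has combined capacity ≥ 27, so {#1, #2, #3} is the only feasible choice of open sites. Minimum: 344.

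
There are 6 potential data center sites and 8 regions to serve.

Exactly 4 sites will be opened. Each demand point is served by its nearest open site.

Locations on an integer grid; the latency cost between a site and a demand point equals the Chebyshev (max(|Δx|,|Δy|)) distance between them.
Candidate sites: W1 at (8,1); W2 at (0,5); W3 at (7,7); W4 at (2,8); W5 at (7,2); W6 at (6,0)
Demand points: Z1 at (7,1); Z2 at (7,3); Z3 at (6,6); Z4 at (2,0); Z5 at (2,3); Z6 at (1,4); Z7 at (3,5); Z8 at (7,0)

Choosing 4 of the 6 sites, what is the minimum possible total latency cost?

Open {W2, W3, W5, W6}.
  Z1→W5 1, Z2→W5 1, Z3→W3 1, Z4→W6 4, Z5→W2 2, Z6→W2 1, Z7→W2 3, Z8→W6 1  ⇒ total 14.
Compare {W1, W2, W3, W5}: total 15.
Compare {W1, W2, W3, W6}: total 15.
No size-4 selection does better; minimum is 14.

14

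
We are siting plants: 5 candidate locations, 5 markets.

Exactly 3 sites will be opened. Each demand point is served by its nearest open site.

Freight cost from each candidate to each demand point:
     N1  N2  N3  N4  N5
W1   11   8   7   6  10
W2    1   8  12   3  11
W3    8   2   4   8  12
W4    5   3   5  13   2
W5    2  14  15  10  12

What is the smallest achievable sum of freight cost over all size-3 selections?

12

Open {W2, W3, W4}.
  N1→W2 1, N2→W3 2, N3→W3 4, N4→W2 3, N5→W4 2  ⇒ total 12.
Compare {W1, W2, W4}: total 14.
Compare {W2, W4, W5}: total 14.
No size-3 selection does better; minimum is 12.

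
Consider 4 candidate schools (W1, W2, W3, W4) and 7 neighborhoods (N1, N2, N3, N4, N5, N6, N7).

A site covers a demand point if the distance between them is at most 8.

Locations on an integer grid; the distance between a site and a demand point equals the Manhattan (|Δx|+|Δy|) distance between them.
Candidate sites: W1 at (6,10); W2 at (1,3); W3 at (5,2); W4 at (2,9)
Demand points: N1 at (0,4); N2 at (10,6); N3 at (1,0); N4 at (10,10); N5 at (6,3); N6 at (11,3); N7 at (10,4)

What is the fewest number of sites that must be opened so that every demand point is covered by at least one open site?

Coverage sets (demand points within 8 of each site):
  W1: {N2, N4, N5}
  W2: {N1, N3, N5}
  W3: {N1, N3, N5, N6, N7}
  W4: {N1}
No single site covers all 7 demand points.
But {W1, W3} covers everything, so the minimum is 2.

2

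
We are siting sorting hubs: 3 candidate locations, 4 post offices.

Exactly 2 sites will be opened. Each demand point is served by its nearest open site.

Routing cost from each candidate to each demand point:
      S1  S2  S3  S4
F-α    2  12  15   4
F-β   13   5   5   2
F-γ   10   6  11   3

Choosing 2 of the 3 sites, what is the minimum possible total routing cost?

Open {F-α, F-β}.
  S1→F-α 2, S2→F-β 5, S3→F-β 5, S4→F-β 2  ⇒ total 14.
Compare {F-α, F-γ}: total 22.
Compare {F-β, F-γ}: total 22.

14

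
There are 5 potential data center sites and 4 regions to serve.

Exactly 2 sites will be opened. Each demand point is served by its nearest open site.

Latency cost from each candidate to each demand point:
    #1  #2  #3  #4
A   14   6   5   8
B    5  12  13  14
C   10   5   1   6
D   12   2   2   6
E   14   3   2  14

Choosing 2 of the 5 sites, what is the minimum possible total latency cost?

Open {B, D}.
  #1→B 5, #2→D 2, #3→D 2, #4→D 6  ⇒ total 15.
Compare {B, C}: total 17.
Compare {C, D}: total 19.
No size-2 selection does better; minimum is 15.

15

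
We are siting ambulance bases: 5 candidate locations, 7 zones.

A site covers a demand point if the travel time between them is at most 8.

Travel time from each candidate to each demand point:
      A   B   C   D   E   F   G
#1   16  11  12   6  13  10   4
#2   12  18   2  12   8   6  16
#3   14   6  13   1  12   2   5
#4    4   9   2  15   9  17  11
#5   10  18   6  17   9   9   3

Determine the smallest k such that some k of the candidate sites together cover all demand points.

Coverage sets (demand points within 8 of each site):
  #1: {D, G}
  #2: {C, E, F}
  #3: {B, D, F, G}
  #4: {A, C}
  #5: {C, G}
No 2 sites suffice: every size-2 union leaves at least one demand point uncovered.
But {#2, #3, #4} covers everything, so the minimum is 3.

3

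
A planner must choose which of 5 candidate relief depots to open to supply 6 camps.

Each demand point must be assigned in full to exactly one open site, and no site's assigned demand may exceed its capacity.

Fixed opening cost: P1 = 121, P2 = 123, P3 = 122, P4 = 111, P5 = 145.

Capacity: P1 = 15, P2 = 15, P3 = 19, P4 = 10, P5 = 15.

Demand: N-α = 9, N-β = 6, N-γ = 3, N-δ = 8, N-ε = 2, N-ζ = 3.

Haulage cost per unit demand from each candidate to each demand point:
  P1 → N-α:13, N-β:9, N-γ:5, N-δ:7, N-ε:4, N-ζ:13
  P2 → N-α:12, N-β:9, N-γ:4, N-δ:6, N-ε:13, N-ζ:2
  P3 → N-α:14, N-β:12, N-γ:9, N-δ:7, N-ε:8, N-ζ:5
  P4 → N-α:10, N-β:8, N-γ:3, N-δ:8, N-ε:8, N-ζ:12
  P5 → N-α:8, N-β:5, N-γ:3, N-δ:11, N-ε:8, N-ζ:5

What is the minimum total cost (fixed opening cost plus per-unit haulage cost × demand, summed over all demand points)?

Open {P3, P5}; cheapest assignment that respects the capacities:
  P3 (cap 19, load 16): N-γ, N-δ, N-ε, N-ζ — cost 3×9 + 8×7 + 2×8 + 3×5 = 114
  P5 (cap 15, load 15): N-α, N-β — cost 9×8 + 6×5 = 102
  Shipping 216, fixed 267 → total 483.
  Any other capacity-feasible assignment to {P3, P5} ships for at least 216.
Compare {P2, P3}: its best feasible assignment gives total 515.
Compare {P1, P3}: its best feasible assignment gives total 526.
Every other set of open sites that can feasibly serve all demand totals ≥ 515 even under its best assignment. Minimum: 483.

483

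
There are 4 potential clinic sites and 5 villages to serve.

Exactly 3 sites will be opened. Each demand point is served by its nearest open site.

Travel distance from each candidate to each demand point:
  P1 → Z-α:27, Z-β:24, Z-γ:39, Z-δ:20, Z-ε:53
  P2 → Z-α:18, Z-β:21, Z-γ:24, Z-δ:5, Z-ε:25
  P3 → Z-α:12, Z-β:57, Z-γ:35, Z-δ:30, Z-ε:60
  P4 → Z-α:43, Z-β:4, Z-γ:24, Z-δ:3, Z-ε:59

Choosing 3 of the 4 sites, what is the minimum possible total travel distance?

68

Open {P2, P3, P4}.
  Z-α→P3 12, Z-β→P4 4, Z-γ→P2 24, Z-δ→P4 3, Z-ε→P2 25  ⇒ total 68.
Compare {P1, P2, P4}: total 74.
Compare {P1, P2, P3}: total 87.
No size-3 selection does better; minimum is 68.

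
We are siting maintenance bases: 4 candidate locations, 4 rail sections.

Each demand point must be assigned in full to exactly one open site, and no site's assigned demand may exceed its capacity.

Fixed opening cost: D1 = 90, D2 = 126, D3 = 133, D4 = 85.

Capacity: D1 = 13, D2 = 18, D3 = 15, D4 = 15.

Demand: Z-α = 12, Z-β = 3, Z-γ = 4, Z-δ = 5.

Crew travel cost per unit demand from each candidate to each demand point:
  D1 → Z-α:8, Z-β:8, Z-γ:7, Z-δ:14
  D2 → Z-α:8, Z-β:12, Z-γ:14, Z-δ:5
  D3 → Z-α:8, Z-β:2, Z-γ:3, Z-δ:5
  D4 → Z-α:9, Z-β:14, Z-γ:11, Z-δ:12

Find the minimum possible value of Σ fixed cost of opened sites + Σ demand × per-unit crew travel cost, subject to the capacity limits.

362

Open {D1, D3}; cheapest assignment that respects the capacities:
  D1 (cap 13, load 12): Z-α — cost 12×8 = 96
  D3 (cap 15, load 12): Z-β, Z-γ, Z-δ — cost 3×2 + 4×3 + 5×5 = 43
  Shipping 139, fixed 223 → total 362.
  Any other capacity-feasible assignment to {D1, D3} ships for at least 139.
Compare {D3, D4}: its best feasible assignment gives total 369.
Compare {D1, D2}: its best feasible assignment gives total 389.
Every other set of open sites that can feasibly serve all demand totals ≥ 369 even under its best assignment. Minimum: 362.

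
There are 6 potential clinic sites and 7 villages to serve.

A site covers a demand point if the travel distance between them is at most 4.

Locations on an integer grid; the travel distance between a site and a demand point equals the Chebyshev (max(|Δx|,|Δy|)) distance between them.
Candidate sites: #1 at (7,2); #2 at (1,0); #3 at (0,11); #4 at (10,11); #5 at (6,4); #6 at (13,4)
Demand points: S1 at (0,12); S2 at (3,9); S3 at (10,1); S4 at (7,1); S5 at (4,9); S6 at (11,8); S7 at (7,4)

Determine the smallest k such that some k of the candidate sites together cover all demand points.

3

Coverage sets (demand points within 4 of each site):
  #1: {S3, S4, S7}
  #2: {}
  #3: {S1, S2, S5}
  #4: {S6}
  #5: {S3, S4, S7}
  #6: {S3, S6}
No 2 sites suffice: every size-2 union leaves at least one demand point uncovered.
But {#1, #3, #4} covers everything, so the minimum is 3.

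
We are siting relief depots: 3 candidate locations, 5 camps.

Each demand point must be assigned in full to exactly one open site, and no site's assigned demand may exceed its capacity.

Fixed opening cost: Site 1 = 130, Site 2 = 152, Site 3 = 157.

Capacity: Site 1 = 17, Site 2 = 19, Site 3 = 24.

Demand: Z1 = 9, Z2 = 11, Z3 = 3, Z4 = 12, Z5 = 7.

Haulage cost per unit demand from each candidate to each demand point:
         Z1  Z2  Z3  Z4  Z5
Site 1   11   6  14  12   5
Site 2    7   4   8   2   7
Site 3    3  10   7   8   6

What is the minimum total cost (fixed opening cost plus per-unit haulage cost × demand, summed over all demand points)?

540

Open {Site 2, Site 3}; cheapest assignment that respects the capacities:
  Site 2 (cap 19, load 19): Z4, Z5 — cost 12×2 + 7×7 = 73
  Site 3 (cap 24, load 23): Z1, Z2, Z3 — cost 9×3 + 11×10 + 3×7 = 158
  Shipping 231, fixed 309 → total 540.
  Any other capacity-feasible assignment to {Site 2, Site 3} ships for at least 231.
Compare {Site 1, Site 2, Site 3}: its best feasible assignment gives total 619.
Every other set of open sites that can feasibly serve all demand totals ≥ 619 even under its best assignment. Minimum: 540.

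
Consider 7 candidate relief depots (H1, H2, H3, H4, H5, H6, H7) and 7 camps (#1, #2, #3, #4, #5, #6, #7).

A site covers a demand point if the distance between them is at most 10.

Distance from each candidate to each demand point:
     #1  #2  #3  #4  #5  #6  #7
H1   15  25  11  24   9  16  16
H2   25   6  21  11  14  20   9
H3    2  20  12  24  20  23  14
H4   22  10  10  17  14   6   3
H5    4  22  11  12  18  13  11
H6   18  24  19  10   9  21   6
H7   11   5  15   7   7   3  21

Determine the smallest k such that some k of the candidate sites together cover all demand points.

3

Coverage sets (demand points within 10 of each site):
  H1: {#5}
  H2: {#2, #7}
  H3: {#1}
  H4: {#2, #3, #6, #7}
  H5: {#1}
  H6: {#4, #5, #7}
  H7: {#2, #4, #5, #6}
No 2 sites suffice: every size-2 union leaves at least one demand point uncovered.
But {H3, H4, H6} covers everything, so the minimum is 3.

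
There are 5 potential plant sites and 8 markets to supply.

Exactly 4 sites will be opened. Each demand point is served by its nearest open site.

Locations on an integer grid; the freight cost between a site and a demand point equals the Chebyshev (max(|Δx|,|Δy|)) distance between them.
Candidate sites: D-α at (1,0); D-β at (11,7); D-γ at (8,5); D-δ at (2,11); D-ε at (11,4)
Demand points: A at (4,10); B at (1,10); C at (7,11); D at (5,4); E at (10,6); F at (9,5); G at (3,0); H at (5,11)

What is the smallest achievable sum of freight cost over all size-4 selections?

Open {D-α, D-β, D-γ, D-δ}.
  A→D-δ 2, B→D-δ 1, C→D-β 4, D→D-γ 3, E→D-β 1, F→D-γ 1, G→D-α 2, H→D-δ 3  ⇒ total 17.
Compare {D-α, D-β, D-δ, D-ε}: total 19.
Compare {D-α, D-γ, D-δ, D-ε}: total 19.
No size-4 selection does better; minimum is 17.

17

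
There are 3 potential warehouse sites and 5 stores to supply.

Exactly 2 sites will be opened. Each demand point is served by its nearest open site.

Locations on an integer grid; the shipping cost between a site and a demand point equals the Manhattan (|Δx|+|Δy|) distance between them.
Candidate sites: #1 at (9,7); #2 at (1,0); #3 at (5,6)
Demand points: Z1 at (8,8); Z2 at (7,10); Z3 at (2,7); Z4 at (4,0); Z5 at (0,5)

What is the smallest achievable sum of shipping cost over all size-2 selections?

23

Open {#1, #2}.
  Z1→#1 2, Z2→#1 5, Z3→#1 7, Z4→#2 3, Z5→#2 6  ⇒ total 23.
Compare {#1, #3}: total 24.
Compare {#2, #3}: total 24.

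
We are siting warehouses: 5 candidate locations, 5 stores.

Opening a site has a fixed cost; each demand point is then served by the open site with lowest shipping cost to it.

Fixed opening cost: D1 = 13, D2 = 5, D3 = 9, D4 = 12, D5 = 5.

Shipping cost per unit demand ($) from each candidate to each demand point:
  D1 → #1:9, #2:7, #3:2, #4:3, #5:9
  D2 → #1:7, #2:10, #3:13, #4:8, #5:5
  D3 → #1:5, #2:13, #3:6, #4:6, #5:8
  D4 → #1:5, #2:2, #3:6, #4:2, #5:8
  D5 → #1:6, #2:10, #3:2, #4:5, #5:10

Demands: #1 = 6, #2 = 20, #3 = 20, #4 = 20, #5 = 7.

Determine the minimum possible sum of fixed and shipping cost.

207

Open {D2, D4, D5}: assign each demand point to its cheapest open site.
  #1→D4 6×5=30, #2→D4 20×2=40, #3→D5 20×2=40, #4→D4 20×2=40, #5→D2 7×5=35
  shipping cost 185, fixed 22 → total 207.
Compare {D1, D2, D4}: shipping cost 185 + fixed 30 = 215.
Compare {D2, D3, D4, D5}: shipping cost 185 + fixed 31 = 216.
Compare {D1, D2, D4, D5}: shipping cost 185 + fixed 35 = 220.
All other subsets cost ≥ 215. Minimum total cost: 207.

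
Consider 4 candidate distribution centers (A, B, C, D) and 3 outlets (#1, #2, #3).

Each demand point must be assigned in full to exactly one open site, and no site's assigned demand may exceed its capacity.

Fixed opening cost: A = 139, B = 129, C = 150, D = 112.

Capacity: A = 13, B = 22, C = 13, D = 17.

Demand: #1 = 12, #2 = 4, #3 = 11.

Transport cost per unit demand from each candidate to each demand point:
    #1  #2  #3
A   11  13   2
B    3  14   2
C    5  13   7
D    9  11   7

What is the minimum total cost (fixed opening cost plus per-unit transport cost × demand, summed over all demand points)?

Open {A, B}; cheapest assignment that respects the capacities:
  A (cap 13, load 11): #3 — cost 11×2 = 22
  B (cap 22, load 16): #1, #2 — cost 12×3 + 4×14 = 92
  Shipping 114, fixed 268 → total 382.
  Any other capacity-feasible assignment to {A, B} ships for at least 114.
Compare {B, D}: its best feasible assignment gives total 398.
Compare {B, C}: its best feasible assignment gives total 417.
Every other set of open sites that can feasibly serve all demand totals ≥ 398 even under its best assignment. Minimum: 382.

382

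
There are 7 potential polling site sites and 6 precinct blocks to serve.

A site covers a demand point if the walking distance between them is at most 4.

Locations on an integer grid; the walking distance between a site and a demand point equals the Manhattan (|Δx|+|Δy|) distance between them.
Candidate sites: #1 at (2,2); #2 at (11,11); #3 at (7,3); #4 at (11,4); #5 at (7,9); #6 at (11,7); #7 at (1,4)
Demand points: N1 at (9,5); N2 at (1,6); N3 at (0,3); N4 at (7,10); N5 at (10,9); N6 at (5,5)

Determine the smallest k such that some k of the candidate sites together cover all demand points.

Coverage sets (demand points within 4 of each site):
  #1: {N3}
  #2: {N5}
  #3: {N1, N6}
  #4: {N1}
  #5: {N4, N5}
  #6: {N1, N5}
  #7: {N2, N3}
No 2 sites suffice: every size-2 union leaves at least one demand point uncovered.
But {#3, #5, #7} covers everything, so the minimum is 3.

3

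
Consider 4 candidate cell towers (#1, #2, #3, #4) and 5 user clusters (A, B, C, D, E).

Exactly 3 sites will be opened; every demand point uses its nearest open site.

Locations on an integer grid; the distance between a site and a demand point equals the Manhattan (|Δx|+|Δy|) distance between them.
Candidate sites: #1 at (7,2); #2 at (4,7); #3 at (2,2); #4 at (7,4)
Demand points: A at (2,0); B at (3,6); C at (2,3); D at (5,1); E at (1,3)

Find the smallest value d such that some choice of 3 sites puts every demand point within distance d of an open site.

Open {#1, #2, #3}.
  Farthest demand point is D at distance 3 (to #1); all others are ≤ 3.
With {#2, #3, #4} the worst case is 4.
With {#1, #3, #4} the worst case is 5.
No size-3 selection achieves below 3.

3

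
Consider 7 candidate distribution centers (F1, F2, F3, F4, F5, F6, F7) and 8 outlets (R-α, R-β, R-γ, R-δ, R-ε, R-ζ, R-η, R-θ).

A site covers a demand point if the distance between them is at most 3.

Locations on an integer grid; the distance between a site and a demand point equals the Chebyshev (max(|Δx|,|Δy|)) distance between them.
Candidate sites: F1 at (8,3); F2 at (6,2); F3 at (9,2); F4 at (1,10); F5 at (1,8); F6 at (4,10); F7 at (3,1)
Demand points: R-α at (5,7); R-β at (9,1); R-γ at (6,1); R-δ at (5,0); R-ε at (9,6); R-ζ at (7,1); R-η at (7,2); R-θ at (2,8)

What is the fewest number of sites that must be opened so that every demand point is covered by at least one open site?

Coverage sets (demand points within 3 of each site):
  F1: {R-β, R-γ, R-δ, R-ε, R-ζ, R-η}
  F2: {R-β, R-γ, R-δ, R-ζ, R-η}
  F3: {R-β, R-γ, R-ζ, R-η}
  F4: {R-θ}
  F5: {R-θ}
  F6: {R-α, R-θ}
  F7: {R-γ, R-δ}
No single site covers all 8 demand points.
But {F1, F6} covers everything, so the minimum is 2.

2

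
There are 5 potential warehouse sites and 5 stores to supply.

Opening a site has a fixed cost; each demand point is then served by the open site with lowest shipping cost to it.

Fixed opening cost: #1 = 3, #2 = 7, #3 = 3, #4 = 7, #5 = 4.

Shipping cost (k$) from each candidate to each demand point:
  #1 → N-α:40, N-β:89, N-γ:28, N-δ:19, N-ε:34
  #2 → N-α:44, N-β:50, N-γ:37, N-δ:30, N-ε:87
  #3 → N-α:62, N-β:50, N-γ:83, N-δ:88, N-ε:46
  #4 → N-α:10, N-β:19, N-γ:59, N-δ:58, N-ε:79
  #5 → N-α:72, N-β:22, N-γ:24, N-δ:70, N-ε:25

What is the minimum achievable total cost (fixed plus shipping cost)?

111

Open {#1, #4, #5}: assign each demand point to its cheapest open site.
  N-α→#4 10, N-β→#4 19, N-γ→#5 24, N-δ→#1 19, N-ε→#5 25
  shipping cost 97, fixed 14 → total 111.
Compare {#1, #3, #4, #5}: shipping cost 97 + fixed 17 = 114.
Compare {#1, #2, #4, #5}: shipping cost 97 + fixed 21 = 118.
Compare {#1, #4}: shipping cost 110 + fixed 10 = 120.
All other subsets cost ≥ 114. Minimum total cost: 111.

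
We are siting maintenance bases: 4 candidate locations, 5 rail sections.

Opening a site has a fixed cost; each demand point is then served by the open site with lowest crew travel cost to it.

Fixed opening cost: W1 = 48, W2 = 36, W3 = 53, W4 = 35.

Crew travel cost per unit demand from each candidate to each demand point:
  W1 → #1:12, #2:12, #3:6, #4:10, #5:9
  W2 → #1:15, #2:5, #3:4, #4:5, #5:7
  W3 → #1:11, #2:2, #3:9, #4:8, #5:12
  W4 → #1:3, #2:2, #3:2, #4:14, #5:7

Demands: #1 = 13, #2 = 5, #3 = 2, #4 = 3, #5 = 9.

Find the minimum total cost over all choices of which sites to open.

Open {W4}: assign each demand point to its cheapest open site.
  #1→W4 13×3=39, #2→W4 5×2=10, #3→W4 2×2=4, #4→W4 3×14=42, #5→W4 9×7=63
  crew travel cost 158, fixed 35 → total 193.
Compare {W2, W4}: crew travel cost 131 + fixed 71 = 202.
Compare {W3, W4}: crew travel cost 140 + fixed 88 = 228.
Compare {W1, W4}: crew travel cost 146 + fixed 83 = 229.
All other subsets cost ≥ 202. Minimum total cost: 193.

193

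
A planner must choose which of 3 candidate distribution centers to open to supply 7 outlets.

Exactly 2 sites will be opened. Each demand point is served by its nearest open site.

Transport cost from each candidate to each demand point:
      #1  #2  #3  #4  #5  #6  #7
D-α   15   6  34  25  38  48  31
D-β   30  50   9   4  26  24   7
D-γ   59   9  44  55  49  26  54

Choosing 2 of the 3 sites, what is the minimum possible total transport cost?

91

Open {D-α, D-β}.
  #1→D-α 15, #2→D-α 6, #3→D-β 9, #4→D-β 4, #5→D-β 26, #6→D-β 24, #7→D-β 7  ⇒ total 91.
Compare {D-β, D-γ}: total 109.
Compare {D-α, D-γ}: total 175.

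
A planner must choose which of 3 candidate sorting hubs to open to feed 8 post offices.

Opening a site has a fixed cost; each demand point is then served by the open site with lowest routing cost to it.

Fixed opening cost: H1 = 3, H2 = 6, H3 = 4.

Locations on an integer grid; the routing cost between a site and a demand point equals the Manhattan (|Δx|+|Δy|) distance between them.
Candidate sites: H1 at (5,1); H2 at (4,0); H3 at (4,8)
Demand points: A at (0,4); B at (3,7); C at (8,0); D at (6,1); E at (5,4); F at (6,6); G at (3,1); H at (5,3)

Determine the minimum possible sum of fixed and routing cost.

Open {H1, H3}: assign each demand point to its cheapest open site.
  A→H1 8, B→H3 2, C→H1 4, D→H1 1, E→H1 3, F→H3 4, G→H1 2, H→H1 2
  routing cost 26, fixed 7 → total 33.
Compare {H1}: routing cost 34 + fixed 3 = 37.
Compare {H1, H2, H3}: routing cost 26 + fixed 13 = 39.
Compare {H2, H3}: routing cost 32 + fixed 10 = 42.
All other subsets cost ≥ 37. Minimum total cost: 33.

33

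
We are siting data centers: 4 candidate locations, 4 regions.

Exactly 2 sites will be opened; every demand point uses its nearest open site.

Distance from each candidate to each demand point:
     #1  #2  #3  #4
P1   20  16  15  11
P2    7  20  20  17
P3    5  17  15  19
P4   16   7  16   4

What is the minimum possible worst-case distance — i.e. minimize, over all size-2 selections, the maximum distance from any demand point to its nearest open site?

15

Open {P3, P4}.
  Farthest demand point is #3 at distance 15 (to P3); all others are ≤ 15.
With {P1, P2} the worst case is 16.
With {P1, P3} the worst case is 16.
No size-2 selection achieves below 15.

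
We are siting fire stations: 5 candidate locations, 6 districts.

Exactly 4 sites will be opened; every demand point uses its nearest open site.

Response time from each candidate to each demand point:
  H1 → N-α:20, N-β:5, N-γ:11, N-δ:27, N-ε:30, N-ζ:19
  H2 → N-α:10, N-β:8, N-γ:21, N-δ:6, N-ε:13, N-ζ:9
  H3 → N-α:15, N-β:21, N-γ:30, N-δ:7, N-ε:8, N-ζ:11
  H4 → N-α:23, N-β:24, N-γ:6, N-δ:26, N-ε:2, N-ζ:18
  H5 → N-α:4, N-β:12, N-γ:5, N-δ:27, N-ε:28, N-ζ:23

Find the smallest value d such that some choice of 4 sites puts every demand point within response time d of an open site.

9

Open {H1, H2, H3, H5}.
  Farthest demand point is N-ζ at response time 9 (to H2); all others are ≤ 9.
With {H1, H2, H4, H5} the worst case is 9.
With {H2, H3, H4, H5} the worst case is 9.
No size-4 selection achieves below 9.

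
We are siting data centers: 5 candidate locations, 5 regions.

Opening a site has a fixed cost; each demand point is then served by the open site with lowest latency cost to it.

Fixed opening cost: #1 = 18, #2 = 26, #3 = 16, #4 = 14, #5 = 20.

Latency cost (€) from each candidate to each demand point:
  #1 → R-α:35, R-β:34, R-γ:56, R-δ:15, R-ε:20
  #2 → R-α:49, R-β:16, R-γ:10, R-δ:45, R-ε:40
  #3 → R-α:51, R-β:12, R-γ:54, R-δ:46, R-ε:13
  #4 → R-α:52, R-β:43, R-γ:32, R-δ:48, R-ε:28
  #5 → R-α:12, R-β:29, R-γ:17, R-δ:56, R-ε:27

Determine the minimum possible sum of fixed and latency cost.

Open {#1, #3, #5}: assign each demand point to its cheapest open site.
  R-α→#5 12, R-β→#3 12, R-γ→#5 17, R-δ→#1 15, R-ε→#3 13
  latency cost 69, fixed 54 → total 123.
Compare {#1, #5}: latency cost 93 + fixed 38 = 131.
Compare {#3, #5}: latency cost 100 + fixed 36 = 136.
Compare {#1, #2, #5}: latency cost 73 + fixed 64 = 137.
All other subsets cost ≥ 131. Minimum total cost: 123.

123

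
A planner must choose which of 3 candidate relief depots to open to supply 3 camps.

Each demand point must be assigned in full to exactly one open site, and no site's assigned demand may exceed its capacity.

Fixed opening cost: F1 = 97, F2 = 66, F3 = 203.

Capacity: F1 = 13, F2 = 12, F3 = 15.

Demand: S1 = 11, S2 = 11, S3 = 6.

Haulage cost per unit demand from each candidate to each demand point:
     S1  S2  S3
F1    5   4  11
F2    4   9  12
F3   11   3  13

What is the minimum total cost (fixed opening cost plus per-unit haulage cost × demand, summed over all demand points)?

509

Open {F1, F2, F3}; cheapest assignment that respects the capacities:
  F1 (cap 13, load 6): S3 — cost 6×11 = 66
  F2 (cap 12, load 11): S1 — cost 11×4 = 44
  F3 (cap 15, load 11): S2 — cost 11×3 = 33
  Shipping 143, fixed 366 → total 509.
  Any other capacity-feasible assignment to {F1, F2, F3} ships for at least 143.
Total demand is 28; every other set of sites either has combined capacity below 28 or cannot fit the demands without splitting one across sites, so {F1, F2, F3} is the only feasible choice of open sites. Minimum: 509.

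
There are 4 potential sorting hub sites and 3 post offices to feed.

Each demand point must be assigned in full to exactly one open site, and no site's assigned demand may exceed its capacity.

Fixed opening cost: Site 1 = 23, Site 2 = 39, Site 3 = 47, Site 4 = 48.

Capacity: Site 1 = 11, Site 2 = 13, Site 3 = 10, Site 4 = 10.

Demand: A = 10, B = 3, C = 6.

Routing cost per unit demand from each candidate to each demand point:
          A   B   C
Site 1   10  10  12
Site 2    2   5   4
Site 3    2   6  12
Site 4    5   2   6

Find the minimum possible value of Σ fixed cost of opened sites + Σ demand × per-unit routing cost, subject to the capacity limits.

Open {Site 2, Site 3}; cheapest assignment that respects the capacities:
  Site 2 (cap 13, load 9): B, C — cost 3×5 + 6×4 = 39
  Site 3 (cap 10, load 10): A — cost 10×2 = 20
  Shipping 59, fixed 86 → total 145.
  Any other capacity-feasible assignment to {Site 2, Site 3} ships for at least 59.
Compare {Site 2, Site 4}: its best feasible assignment gives total 149.
Compare {Site 3, Site 4}: its best feasible assignment gives total 157.
Every other set of open sites that can feasibly serve all demand totals ≥ 149 even under its best assignment. Minimum: 145.

145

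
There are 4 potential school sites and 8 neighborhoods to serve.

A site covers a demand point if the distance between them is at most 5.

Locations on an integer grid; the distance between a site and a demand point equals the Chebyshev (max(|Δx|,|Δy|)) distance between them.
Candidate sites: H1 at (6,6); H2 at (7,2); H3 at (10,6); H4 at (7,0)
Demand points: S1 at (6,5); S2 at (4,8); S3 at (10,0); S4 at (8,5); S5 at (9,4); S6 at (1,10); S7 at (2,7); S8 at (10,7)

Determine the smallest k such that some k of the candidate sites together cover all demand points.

Coverage sets (demand points within 5 of each site):
  H1: {S1, S2, S4, S5, S6, S7, S8}
  H2: {S1, S3, S4, S5, S7, S8}
  H3: {S1, S4, S5, S8}
  H4: {S1, S3, S4, S5}
No single site covers all 8 demand points.
But {H1, H2} covers everything, so the minimum is 2.

2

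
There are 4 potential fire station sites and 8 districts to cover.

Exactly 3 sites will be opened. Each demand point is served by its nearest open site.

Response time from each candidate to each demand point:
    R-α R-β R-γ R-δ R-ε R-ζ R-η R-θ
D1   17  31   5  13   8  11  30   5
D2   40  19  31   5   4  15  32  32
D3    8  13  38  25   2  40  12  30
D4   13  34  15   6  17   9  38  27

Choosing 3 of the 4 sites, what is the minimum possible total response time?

Open {D1, D3, D4}.
  R-α→D3 8, R-β→D3 13, R-γ→D1 5, R-δ→D4 6, R-ε→D3 2, R-ζ→D4 9, R-η→D3 12, R-θ→D1 5  ⇒ total 60.
Compare {D1, D2, D3}: total 61.
Compare {D1, D2, D4}: total 90.
No size-3 selection does better; minimum is 60.

60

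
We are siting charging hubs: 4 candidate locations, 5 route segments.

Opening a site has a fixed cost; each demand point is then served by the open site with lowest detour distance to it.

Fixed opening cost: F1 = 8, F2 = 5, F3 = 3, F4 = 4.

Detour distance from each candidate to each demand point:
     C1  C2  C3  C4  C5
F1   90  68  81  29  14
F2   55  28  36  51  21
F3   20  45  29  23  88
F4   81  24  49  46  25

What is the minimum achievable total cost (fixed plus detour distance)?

125

Open {F1, F3, F4}: assign each demand point to its cheapest open site.
  C1→F3 20, C2→F4 24, C3→F3 29, C4→F3 23, C5→F1 14
  detour distance 110, fixed 15 → total 125.
Compare {F3, F4}: detour distance 121 + fixed 7 = 128.
Compare {F2, F3}: detour distance 121 + fixed 8 = 129.
Compare {F2, F3, F4}: detour distance 117 + fixed 12 = 129.
All other subsets cost ≥ 128. Minimum total cost: 125.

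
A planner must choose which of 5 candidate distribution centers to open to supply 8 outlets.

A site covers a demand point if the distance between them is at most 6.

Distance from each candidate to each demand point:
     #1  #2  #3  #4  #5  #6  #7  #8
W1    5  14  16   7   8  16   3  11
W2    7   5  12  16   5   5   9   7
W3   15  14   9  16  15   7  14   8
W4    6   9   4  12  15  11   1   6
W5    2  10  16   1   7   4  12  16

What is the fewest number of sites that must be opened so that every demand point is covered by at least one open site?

Coverage sets (demand points within 6 of each site):
  W1: {#1, #7}
  W2: {#2, #5, #6}
  W3: {}
  W4: {#1, #3, #7, #8}
  W5: {#1, #4, #6}
No 2 sites suffice: every size-2 union leaves at least one demand point uncovered.
But {W2, W4, W5} covers everything, so the minimum is 3.

3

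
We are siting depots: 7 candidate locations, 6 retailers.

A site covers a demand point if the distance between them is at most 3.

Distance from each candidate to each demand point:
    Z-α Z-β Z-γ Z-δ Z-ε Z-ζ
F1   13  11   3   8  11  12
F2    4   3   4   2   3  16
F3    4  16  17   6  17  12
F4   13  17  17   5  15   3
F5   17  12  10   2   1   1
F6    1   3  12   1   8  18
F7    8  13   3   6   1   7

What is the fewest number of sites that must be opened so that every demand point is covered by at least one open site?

Coverage sets (demand points within 3 of each site):
  F1: {Z-γ}
  F2: {Z-β, Z-δ, Z-ε}
  F3: {}
  F4: {Z-ζ}
  F5: {Z-δ, Z-ε, Z-ζ}
  F6: {Z-α, Z-β, Z-δ}
  F7: {Z-γ, Z-ε}
No 2 sites suffice: every size-2 union leaves at least one demand point uncovered.
But {F1, F5, F6} covers everything, so the minimum is 3.

3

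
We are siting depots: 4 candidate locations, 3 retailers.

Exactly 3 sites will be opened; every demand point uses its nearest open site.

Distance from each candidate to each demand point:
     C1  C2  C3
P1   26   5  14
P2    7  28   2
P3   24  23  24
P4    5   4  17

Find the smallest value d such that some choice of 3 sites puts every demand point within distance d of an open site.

5

Open {P1, P2, P4}.
  Farthest demand point is C1 at distance 5 (to P4); all others are ≤ 5.
With {P2, P3, P4} the worst case is 5.
With {P1, P2, P3} the worst case is 7.
No size-3 selection achieves below 5.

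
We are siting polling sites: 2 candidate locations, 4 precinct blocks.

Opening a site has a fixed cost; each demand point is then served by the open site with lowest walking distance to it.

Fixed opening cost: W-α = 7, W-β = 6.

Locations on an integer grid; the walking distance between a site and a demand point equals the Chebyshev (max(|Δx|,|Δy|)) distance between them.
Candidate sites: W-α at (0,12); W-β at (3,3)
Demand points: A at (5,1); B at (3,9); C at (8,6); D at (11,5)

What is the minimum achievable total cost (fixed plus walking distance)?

Open {W-β}: assign each demand point to its cheapest open site.
  A→W-β 2, B→W-β 6, C→W-β 5, D→W-β 8
  walking distance 21, fixed 6 → total 27.
Compare {W-α, W-β}: walking distance 18 + fixed 13 = 31.
Compare {W-α}: walking distance 33 + fixed 7 = 40.

27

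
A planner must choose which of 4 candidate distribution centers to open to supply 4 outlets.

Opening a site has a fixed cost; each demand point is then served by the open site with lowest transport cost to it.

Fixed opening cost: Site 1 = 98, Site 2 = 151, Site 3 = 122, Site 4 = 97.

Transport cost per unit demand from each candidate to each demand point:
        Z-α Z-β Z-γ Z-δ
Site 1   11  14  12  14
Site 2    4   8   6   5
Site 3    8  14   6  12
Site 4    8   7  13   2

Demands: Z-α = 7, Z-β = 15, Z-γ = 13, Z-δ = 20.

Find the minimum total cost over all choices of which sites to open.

467

Open {Site 4}: assign each demand point to its cheapest open site.
  Z-α→Site 4 7×8=56, Z-β→Site 4 15×7=105, Z-γ→Site 4 13×13=169, Z-δ→Site 4 20×2=40
  transport cost 370, fixed 97 → total 467.
Compare {Site 2}: transport cost 326 + fixed 151 = 477.
Compare {Site 3, Site 4}: transport cost 279 + fixed 219 = 498.
Compare {Site 2, Site 4}: transport cost 251 + fixed 248 = 499.
All other subsets cost ≥ 477. Minimum total cost: 467.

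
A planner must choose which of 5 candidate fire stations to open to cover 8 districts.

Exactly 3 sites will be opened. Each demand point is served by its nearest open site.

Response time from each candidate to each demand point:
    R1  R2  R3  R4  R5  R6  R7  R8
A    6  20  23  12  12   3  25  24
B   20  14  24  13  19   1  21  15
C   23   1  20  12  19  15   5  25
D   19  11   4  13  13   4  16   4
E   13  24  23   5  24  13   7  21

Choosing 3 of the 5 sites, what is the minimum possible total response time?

Open {A, C, D}.
  R1→A 6, R2→C 1, R3→D 4, R4→A 12, R5→A 12, R6→A 3, R7→C 5, R8→D 4  ⇒ total 47.
Compare {C, D, E}: total 49.
Compare {A, D, E}: total 52.
No size-3 selection does better; minimum is 47.

47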